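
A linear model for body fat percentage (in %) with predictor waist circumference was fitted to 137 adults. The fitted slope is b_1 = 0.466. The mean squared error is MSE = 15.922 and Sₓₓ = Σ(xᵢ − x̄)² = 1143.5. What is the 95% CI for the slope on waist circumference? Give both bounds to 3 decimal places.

SE(b_1) = √(MSE/Sₓₓ) = √(15.922/1143.5) = 0.118.
df = n − 2 = 135.
t* = t_{0.025, 135} = 1.977692.
Margin = t* × SE = 1.977692 × 0.118 = 0.23337.
CI: 0.466 ± 0.23337 → (0.233, 0.699).
With 95% confidence, each one-unit increase in waist circumference is associated with a change of between 0.233 and 0.699 % in body fat percentage.

(0.233, 0.699)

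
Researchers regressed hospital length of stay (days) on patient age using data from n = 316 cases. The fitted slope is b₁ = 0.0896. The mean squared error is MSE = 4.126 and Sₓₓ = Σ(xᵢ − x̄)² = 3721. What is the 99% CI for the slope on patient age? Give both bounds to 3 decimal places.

(0.003, 0.176)

SE(b₁) = √(MSE/Sₓₓ) = √(4.126/3721) = 0.0332993.
df = n − 2 = 314.
t* = t_{0.005, 314} = 2.591577.
Margin = t* × SE = 2.591577 × 0.0332993 = 0.08630.
CI: 0.0896 ± 0.08630 → (0.003, 0.176).
With 99% confidence, each one-unit increase in patient age is associated with a change of between 0.003 and 0.176 days in hospital length of stay.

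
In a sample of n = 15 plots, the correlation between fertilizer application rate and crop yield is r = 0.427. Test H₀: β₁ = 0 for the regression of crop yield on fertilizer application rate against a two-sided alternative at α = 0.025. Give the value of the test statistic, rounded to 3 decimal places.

t = 1.703

t = r·√(n − 2)/√(1 − r²) = 0.427·√13/√0.817671 = 1.703.
df = n − 2 = 13.
Two-sided p ≈ 0.1124, which is ≥ 0.025, so fail to reject H₀.
The data do not give significant evidence of a linear association between fertilizer application rate and crop yield.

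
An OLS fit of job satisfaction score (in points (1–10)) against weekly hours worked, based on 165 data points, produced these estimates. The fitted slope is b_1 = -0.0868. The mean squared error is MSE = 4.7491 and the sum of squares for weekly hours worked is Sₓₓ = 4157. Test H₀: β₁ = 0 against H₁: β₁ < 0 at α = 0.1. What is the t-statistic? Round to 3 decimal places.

SE(b_1) = √(MSE/Sₓₓ) = √(4.7491/4157) = 0.0337999.
t = -0.0868 / 0.0337999 = -2.568.
df = n − 2 = 163.
One-sided p ≈ 0.0056, which is < 0.1, so reject H₀.
There is evidence that the true slope on weekly hours worked is negative.

t = -2.568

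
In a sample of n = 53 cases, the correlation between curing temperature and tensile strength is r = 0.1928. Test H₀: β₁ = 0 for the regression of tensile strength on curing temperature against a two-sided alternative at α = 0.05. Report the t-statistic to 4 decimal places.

t = r·√(n − 2)/√(1 − r²) = 0.1928·√51/√0.962828 = 1.4032.
df = n − 2 = 51.
Two-sided p ≈ 0.1666, which is ≥ 0.05, so fail to reject H₀.
The data do not give significant evidence of a linear association between curing temperature and tensile strength.

t = 1.4032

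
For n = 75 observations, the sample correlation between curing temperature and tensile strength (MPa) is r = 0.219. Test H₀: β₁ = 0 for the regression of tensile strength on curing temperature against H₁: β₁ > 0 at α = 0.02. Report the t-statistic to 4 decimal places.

t = r·√(n − 2)/√(1 − r²) = 0.219·√73/√0.952039 = 1.9177.
df = n − 2 = 73.
One-sided p ≈ 0.0295, which is ≥ 0.02, so fail to reject H₀.
The data do not give significant evidence of a linear association between curing temperature and tensile strength.

t = 1.9177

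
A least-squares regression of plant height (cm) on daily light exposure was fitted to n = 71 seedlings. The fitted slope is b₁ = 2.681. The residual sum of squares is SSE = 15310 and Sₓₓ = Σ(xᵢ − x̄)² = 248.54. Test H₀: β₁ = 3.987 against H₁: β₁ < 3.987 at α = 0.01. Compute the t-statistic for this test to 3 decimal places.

t = -1.382

MSE = SSE/(n − 2) = 15310/69 = 221.884.
SE(b₁) = √(MSE/Sₓₓ) = √(221.884/248.54) = 0.944854.
t = (2.681 − 3.987) / 0.944854 = -1.382.
df = n − 2 = 69.
One-sided p ≈ 0.0857, which is ≥ 0.01, so fail to reject H₀.
The data do not give significant evidence that the true slope on daily light exposure is below 3.987 cm per unit.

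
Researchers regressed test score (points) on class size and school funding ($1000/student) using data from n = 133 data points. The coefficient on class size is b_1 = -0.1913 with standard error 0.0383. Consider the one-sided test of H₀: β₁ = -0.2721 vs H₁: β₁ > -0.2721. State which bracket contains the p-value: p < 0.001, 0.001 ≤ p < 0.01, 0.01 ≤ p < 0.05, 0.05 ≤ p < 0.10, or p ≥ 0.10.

0.01 ≤ p < 0.05

t = (-0.1913 − (-0.2721)) / 0.0383 = 2.110.
df = n − k − 1 = 133 − 2 − 1 = 130.
One-sided p = P(T_{130} > t) ≈ 0.0184.
So 0.01 ≤ p < 0.05.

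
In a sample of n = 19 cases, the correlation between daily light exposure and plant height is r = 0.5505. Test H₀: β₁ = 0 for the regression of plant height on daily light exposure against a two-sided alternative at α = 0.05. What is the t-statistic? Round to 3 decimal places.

t = r·√(n − 2)/√(1 − r²) = 0.5505·√17/√0.69695 = 2.719.
df = n − 2 = 17.
Two-sided p ≈ 0.0146, which is < 0.05, so reject H₀.
There is evidence of a linear association between daily light exposure and plant height.

t = 2.719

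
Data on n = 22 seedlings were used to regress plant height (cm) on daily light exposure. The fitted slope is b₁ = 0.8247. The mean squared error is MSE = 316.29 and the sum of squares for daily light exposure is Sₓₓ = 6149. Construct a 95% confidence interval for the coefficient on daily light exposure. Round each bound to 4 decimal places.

(0.3516, 1.2978)

SE(b₁) = √(MSE/Sₓₓ) = √(316.29/6149) = 0.226799.
df = n − 2 = 20.
t* = t_{0.025, 20} = 2.085963.
Margin = t* × SE = 2.085963 × 0.226799 = 0.473094.
CI: 0.8247 ± 0.473094 → (0.3516, 1.2978).
With 95% confidence, each one-unit increase in daily light exposure is associated with a change of between 0.3516 and 1.2978 cm in plant height.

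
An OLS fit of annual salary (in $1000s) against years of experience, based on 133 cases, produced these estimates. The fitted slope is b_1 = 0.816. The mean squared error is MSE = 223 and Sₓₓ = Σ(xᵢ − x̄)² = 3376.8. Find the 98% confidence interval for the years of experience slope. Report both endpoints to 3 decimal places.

SE(b_1) = √(MSE/Sₓₓ) = √(223/3376.8) = 0.25698.
df = n − 2 = 131.
t* = t_{0.01, 131} = 2.35515.
Margin = t* × SE = 2.35515 × 0.25698 = 0.60523.
CI: 0.816 ± 0.60523 → (0.211, 1.421).
With 98% confidence, each one-unit increase in years of experience is associated with a change of between 0.211 and 1.421 $1000s in annual salary.

(0.211, 1.421)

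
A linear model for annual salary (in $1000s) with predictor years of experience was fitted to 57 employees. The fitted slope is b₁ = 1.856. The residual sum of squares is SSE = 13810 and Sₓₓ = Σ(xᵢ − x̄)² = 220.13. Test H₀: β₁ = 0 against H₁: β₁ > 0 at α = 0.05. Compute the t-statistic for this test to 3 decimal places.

MSE = SSE/(n − 2) = 13810/55 = 251.091.
SE(b₁) = √(MSE/Sₓₓ) = √(251.091/220.13) = 1.06801.
t = 1.856 / 1.06801 = 1.738.
df = n − 2 = 55.
One-sided p ≈ 0.0439, which is < 0.05, so reject H₀.
There is evidence that the true slope on years of experience is positive.

t = 1.738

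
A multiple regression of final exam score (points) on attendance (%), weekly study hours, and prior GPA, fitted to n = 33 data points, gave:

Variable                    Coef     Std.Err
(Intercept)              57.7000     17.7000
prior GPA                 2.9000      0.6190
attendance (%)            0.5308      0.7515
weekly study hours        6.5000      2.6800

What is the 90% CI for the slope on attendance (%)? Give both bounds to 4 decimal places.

(-0.7461, 1.8077)

Read off: b = 0.5308, SE = 0.7515 for attendance (%).
df = n − k − 1 = 33 − 3 − 1 = 29.
t* = t_{0.05, 29} = 1.699127.
Margin = t* × SE = 1.699127 × 0.7515 = 1.276894.
CI: 0.5308 ± 1.276894 → (-0.7461, 1.8077).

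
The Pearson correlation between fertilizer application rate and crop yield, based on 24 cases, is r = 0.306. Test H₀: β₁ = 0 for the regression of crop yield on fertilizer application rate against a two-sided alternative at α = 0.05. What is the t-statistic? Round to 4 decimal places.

t = 1.5076

t = r·√(n − 2)/√(1 − r²) = 0.306·√22/√0.906364 = 1.5076.
df = n − 2 = 22.
Two-sided p ≈ 0.1459, which is ≥ 0.05, so fail to reject H₀.
The data do not give significant evidence of a linear association between fertilizer application rate and crop yield.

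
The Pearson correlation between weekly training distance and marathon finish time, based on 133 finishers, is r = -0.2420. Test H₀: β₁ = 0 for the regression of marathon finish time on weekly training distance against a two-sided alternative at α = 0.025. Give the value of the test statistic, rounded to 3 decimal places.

t = -2.855

t = r·√(n − 2)/√(1 − r²) = -0.2420·√131/√0.941436 = -2.855.
df = n − 2 = 131.
Two-sided p ≈ 0.0050, which is < 0.025, so reject H₀.
There is evidence of a linear association between weekly training distance and marathon finish time.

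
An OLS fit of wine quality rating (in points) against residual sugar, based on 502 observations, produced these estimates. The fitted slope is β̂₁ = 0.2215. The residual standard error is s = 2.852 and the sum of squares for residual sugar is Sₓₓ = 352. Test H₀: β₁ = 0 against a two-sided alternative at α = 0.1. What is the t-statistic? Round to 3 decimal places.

SE(β̂₁) = s/√Sₓₓ = 2.852/√352 = 0.152012.
t = 0.2215 / 0.152012 = 1.457.
df = n − 2 = 500.
Two-sided p ≈ 0.1457, which is ≥ 0.1, so fail to reject H₀.
The data do not give significant evidence of an association between residual sugar and wine quality rating.

t = 1.457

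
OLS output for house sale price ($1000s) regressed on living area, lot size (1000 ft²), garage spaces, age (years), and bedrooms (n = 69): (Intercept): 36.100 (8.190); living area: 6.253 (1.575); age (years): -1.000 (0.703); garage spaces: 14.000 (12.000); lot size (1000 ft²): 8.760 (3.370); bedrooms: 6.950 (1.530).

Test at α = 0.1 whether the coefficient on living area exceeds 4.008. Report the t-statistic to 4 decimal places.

Read off: b = 6.253, SE = 1.575 for living area.
H₀: β₁ = 4.008 vs H₁: β₁ > 4.008.
t = (6.253 − 4.008) / 1.575 = 1.4254.
df = n − k − 1 = 69 − 5 − 1 = 63.
One-sided p ≈ 0.0795, which is < 0.1, so reject H₀.
There is evidence that the true slope on living area exceeds 4.008 $1000s per unit, holding the other predictors fixed.

t = 1.4254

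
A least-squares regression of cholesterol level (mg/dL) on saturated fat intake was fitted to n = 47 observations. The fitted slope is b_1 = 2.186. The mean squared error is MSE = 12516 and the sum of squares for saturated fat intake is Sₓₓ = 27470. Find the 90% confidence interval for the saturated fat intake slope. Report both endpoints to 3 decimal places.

SE(b_1) = √(MSE/Sₓₓ) = √(12516/27470) = 0.674999.
df = n − 2 = 45.
t* = t_{0.05, 45} = 1.679427.
Margin = t* × SE = 1.679427 × 0.674999 = 1.13361.
CI: 2.186 ± 1.13361 → (1.052, 3.320).
With 90% confidence, each one-unit increase in saturated fat intake is associated with a change of between 1.052 and 3.320 mg/dL in cholesterol level.

(1.052, 3.320)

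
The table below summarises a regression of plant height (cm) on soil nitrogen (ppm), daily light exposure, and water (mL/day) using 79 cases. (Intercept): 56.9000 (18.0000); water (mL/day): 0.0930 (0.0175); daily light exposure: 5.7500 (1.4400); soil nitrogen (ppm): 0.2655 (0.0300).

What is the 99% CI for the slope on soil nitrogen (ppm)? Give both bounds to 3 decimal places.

(0.186, 0.345)

Read off: b = 0.2655, SE = 0.0300 for soil nitrogen (ppm).
df = n − k − 1 = 79 − 3 − 1 = 75.
t* = t_{0.005, 75} = 2.642983.
Margin = t* × SE = 2.642983 × 0.0300 = 0.07929.
CI: 0.2655 ± 0.07929 → (0.186, 0.345).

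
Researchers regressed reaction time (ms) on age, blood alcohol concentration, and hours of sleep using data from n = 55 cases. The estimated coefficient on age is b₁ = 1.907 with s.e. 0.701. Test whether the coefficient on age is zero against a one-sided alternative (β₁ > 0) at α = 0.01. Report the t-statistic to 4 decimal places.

H₀: β₁ = 0 vs H₁: β₁ > 0.
t = (b₁ − β₁⁰)/SE = 1.907 / 0.701 = 2.7204.
df = n − k − 1 = 55 − 3 − 1 = 51.
One-sided p ≈ 0.0044, which is < 0.01, so reject H₀.
There is evidence that the true slope on age is positive, holding the other predictors fixed.

t = 2.7204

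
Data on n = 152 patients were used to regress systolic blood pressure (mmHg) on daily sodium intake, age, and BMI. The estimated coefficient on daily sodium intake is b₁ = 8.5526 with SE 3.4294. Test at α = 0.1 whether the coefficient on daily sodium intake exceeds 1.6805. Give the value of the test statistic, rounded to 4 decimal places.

H₀: β₁ = 1.6805 vs H₁: β₁ > 1.6805.
t = (b₁ − β₁⁰)/SE = (8.5526 − 1.6805) / 3.4294 = 2.0039.
df = n − k − 1 = 152 − 3 − 1 = 148.
One-sided p ≈ 0.0235, which is < 0.1, so reject H₀.
There is evidence that the true slope on daily sodium intake exceeds 1.6805 mmHg per unit, holding the other predictors fixed.

t = 2.0039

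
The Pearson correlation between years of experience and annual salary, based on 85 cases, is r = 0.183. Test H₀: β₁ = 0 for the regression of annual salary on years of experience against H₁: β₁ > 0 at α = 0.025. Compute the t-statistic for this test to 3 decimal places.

t = 1.696

t = r·√(n − 2)/√(1 − r²) = 0.183·√83/√0.966511 = 1.696.
df = n − 2 = 83.
One-sided p ≈ 0.0468, which is ≥ 0.025, so fail to reject H₀.
The data do not give significant evidence of a linear association between years of experience and annual salary.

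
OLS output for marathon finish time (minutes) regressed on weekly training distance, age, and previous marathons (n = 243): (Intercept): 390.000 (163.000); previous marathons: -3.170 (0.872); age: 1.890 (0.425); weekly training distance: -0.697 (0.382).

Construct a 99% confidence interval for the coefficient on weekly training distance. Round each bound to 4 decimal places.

(-1.6889, 0.2949)

Read off: b = -0.697, SE = 0.382 for weekly training distance.
df = n − k − 1 = 243 − 3 − 1 = 239.
t* = t_{0.005, 239} = 2.596556.
Margin = t* × SE = 2.596556 × 0.382 = 0.991884.
CI: -0.697 ± 0.991884 → (-1.6889, 0.2949).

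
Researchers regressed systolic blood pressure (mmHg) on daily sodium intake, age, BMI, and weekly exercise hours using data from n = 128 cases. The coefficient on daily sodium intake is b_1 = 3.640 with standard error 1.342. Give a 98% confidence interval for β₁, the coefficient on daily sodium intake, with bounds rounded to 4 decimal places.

(0.4768, 6.8032)

df = n − k − 1 = 128 − 4 − 1 = 123.
t* = t_{0.01, 123} = 2.357047.
Margin = t* × SE = 2.357047 × 1.342 = 3.163157.
CI: 3.640 ± 3.163157 → (0.4768, 6.8032).
With 98% confidence, each one-unit increase in daily sodium intake is associated with a change of between 0.4768 and 6.8032 mmHg in systolic blood pressure, holding the other predictors fixed.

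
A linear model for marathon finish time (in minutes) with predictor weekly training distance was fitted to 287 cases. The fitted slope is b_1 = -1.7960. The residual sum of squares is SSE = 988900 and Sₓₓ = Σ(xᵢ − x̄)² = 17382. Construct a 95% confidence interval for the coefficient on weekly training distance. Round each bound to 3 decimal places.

(-2.675, -0.917)

MSE = SSE/(n − 2) = 988900/285 = 3469.82.
SE(b_1) = √(MSE/Sₓₓ) = √(3469.82/17382) = 0.44679.
df = n − 2 = 285.
t* = t_{0.025, 285} = 1.968323.
Margin = t* × SE = 1.968323 × 0.44679 = 0.87943.
CI: -1.7960 ± 0.87943 → (-2.675, -0.917).
With 95% confidence, each one-unit increase in weekly training distance is associated with a change of between -2.675 and -0.917 minutes in marathon finish time.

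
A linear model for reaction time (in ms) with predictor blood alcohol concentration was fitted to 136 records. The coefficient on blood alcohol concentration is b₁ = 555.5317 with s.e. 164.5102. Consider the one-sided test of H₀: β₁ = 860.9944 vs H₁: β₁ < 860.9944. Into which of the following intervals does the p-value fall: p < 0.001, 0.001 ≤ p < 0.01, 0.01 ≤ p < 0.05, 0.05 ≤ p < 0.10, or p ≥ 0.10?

0.01 ≤ p < 0.05

t = (555.5317 − 860.9944) / 164.5102 = -1.857.
df = n − 2 = 136 − 2 = 134.
One-sided p = P(T_{134} < t) ≈ 0.0328.
So 0.01 ≤ p < 0.05.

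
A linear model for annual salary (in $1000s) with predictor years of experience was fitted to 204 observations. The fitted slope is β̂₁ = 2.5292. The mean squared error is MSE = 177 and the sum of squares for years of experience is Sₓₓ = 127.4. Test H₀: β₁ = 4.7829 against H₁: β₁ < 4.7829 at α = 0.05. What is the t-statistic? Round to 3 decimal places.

SE(β̂₁) = √(MSE/Sₓₓ) = √(177/127.4) = 1.1787.
t = (2.5292 − 4.7829) / 1.1787 = -1.912.
df = n − 2 = 202.
One-sided p ≈ 0.0286, which is < 0.05, so reject H₀.
There is evidence that the true slope on years of experience is below 4.7829 $1000s per unit.

t = -1.912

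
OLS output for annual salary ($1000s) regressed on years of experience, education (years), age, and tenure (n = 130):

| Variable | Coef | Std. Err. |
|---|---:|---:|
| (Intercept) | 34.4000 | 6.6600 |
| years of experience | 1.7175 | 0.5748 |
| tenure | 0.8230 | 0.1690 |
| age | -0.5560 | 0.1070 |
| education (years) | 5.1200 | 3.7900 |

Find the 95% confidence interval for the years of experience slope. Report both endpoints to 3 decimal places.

(0.580, 2.855)

Read off: b = 1.7175, SE = 0.5748 for years of experience.
df = n − k − 1 = 130 − 4 − 1 = 125.
t* = t_{0.025, 125} = 1.979124.
Margin = t* × SE = 1.979124 × 0.5748 = 1.13760.
CI: 1.7175 ± 1.13760 → (0.580, 2.855).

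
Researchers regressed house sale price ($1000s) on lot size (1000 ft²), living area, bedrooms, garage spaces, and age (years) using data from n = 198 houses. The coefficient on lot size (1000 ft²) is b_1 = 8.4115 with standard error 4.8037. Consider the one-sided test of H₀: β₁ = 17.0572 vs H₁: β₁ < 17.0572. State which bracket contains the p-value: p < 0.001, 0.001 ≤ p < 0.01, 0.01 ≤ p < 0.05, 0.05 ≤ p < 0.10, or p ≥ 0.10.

0.01 ≤ p < 0.05

t = (8.4115 − 17.0572) / 4.8037 = -1.800.
df = n − k − 1 = 198 − 5 − 1 = 192.
One-sided p = P(T_{192} < t) ≈ 0.0367.
So 0.01 ≤ p < 0.05.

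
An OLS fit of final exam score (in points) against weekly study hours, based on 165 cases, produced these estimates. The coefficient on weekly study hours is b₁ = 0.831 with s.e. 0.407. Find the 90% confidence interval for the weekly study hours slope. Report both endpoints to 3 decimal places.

df = n − 2 = 165 − 2 = 163.
t* = t_{0.05, 163} = 1.654256.
Margin = t* × SE = 1.654256 × 0.407 = 0.67328.
CI: 0.831 ± 0.67328 → (0.158, 1.504).
With 90% confidence, each one-unit increase in weekly study hours is associated with a change of between 0.158 and 1.504 points in final exam score.

(0.158, 1.504)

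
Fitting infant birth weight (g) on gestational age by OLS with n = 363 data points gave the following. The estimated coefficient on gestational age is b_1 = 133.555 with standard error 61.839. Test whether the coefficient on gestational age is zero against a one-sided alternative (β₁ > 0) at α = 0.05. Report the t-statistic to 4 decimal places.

H₀: β₁ = 0 vs H₁: β₁ > 0.
t = (b_1 − β₁⁰)/SE = 133.555 / 61.839 = 2.1597.
df = n − 2 = 363 − 2 = 361.
One-sided p ≈ 0.0157, which is < 0.05, so reject H₀.
There is evidence that the true slope on gestational age is positive.

t = 2.1597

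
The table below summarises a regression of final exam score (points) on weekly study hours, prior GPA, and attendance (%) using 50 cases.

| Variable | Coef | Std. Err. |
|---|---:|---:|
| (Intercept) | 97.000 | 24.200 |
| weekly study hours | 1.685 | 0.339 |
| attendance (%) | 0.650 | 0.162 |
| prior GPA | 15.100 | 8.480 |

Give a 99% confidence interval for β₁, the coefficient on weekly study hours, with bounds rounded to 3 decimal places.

(0.774, 2.596)

Read off: b = 1.685, SE = 0.339 for weekly study hours.
df = n − k − 1 = 50 − 3 − 1 = 46.
t* = t_{0.005, 46} = 2.687013.
Margin = t* × SE = 2.687013 × 0.339 = 0.91090.
CI: 1.685 ± 0.91090 → (0.774, 2.596).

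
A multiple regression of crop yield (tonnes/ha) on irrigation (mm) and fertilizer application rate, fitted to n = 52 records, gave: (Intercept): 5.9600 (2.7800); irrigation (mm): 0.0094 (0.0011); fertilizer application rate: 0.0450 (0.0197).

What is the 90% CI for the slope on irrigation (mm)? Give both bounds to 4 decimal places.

(0.0076, 0.0112)

Read off: b = 0.0094, SE = 0.0011 for irrigation (mm).
df = n − k − 1 = 52 − 2 − 1 = 49.
t* = t_{0.05, 49} = 1.676551.
Margin = t* × SE = 1.676551 × 0.0011 = 0.001844.
CI: 0.0094 ± 0.001844 → (0.0076, 0.0112).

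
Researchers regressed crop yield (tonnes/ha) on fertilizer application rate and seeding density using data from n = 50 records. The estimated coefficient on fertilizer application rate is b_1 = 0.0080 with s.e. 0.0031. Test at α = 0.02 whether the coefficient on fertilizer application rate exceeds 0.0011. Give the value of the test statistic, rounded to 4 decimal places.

t = 2.2258

H₀: β₁ = 0.0011 vs H₁: β₁ > 0.0011.
t = (b_1 − β₁⁰)/SE = (0.0080 − 0.0011) / 0.0031 = 2.2258.
df = n − k − 1 = 50 − 2 − 1 = 47.
One-sided p ≈ 0.0154, which is < 0.02, so reject H₀.
There is evidence that the true slope on fertilizer application rate exceeds 0.0011 tonnes/ha per unit, holding the other predictors fixed.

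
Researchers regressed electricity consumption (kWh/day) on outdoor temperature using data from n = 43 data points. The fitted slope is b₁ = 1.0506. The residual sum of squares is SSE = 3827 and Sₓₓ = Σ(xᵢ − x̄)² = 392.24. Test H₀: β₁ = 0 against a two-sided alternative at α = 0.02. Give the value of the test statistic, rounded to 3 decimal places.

t = 2.154

MSE = SSE/(n − 2) = 3827/41 = 93.3415.
SE(b₁) = √(MSE/Sₓₓ) = √(93.3415/392.24) = 0.487822.
t = 1.0506 / 0.487822 = 2.154.
df = n − 2 = 41.
Two-sided p ≈ 0.0372, which is ≥ 0.02, so fail to reject H₀.
The data do not give significant evidence of an association between outdoor temperature and electricity consumption.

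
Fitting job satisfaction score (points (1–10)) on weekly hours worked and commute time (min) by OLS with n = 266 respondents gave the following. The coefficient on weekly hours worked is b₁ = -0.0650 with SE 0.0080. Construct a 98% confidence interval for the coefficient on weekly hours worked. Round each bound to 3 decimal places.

(-0.084, -0.046)

df = n − k − 1 = 266 − 2 − 1 = 263.
t* = t_{0.01, 263} = 2.34061.
Margin = t* × SE = 2.34061 × 0.0080 = 0.01872.
CI: -0.0650 ± 0.01872 → (-0.084, -0.046).
With 98% confidence, each one-unit increase in weekly hours worked is associated with a change of between -0.084 and -0.046 points (1–10) in job satisfaction score, holding the other predictors fixed.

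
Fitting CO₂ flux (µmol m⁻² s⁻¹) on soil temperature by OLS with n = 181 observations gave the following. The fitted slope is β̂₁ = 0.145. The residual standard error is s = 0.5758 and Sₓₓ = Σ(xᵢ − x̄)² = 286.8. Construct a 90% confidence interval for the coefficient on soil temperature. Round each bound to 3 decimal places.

SE(β̂₁) = s/√Sₓₓ = 0.5758/√286.8 = 0.0340002.
df = n − 2 = 179.
t* = t_{0.05, 179} = 1.653411.
Margin = t* × SE = 1.653411 × 0.0340002 = 0.05622.
CI: 0.145 ± 0.05622 → (0.089, 0.201).
With 90% confidence, each one-unit increase in soil temperature is associated with a change of between 0.089 and 0.201 µmol m⁻² s⁻¹ in CO₂ flux.

(0.089, 0.201)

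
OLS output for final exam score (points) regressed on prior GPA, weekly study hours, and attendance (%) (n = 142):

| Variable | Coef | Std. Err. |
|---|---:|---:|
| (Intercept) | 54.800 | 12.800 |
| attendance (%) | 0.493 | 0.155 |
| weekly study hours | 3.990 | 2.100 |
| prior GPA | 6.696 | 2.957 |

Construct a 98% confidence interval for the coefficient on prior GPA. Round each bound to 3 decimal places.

(-0.264, 13.656)

Read off: b = 6.696, SE = 2.957 for prior GPA.
df = n − k − 1 = 142 − 3 − 1 = 138.
t* = t_{0.01, 138} = 2.353673.
Margin = t* × SE = 2.353673 × 2.957 = 6.95981.
CI: 6.696 ± 6.95981 → (-0.264, 13.656).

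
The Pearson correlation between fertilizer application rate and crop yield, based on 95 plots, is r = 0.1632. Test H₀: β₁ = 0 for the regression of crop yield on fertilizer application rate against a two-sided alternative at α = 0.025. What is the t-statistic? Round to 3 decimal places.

t = 1.595

t = r·√(n − 2)/√(1 − r²) = 0.1632·√93/√0.973366 = 1.595.
df = n − 2 = 93.
Two-sided p ≈ 0.1141, which is ≥ 0.025, so fail to reject H₀.
The data do not give significant evidence of a linear association between fertilizer application rate and crop yield.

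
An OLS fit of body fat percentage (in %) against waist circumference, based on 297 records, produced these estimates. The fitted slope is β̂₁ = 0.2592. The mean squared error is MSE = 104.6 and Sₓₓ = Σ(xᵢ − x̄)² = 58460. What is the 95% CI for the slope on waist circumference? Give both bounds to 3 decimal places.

SE(β̂₁) = √(MSE/Sₓₓ) = √(104.6/58460) = 0.0422996.
df = n − 2 = 295.
t* = t_{0.025, 295} = 1.968038.
Margin = t* × SE = 1.968038 × 0.0422996 = 0.08325.
CI: 0.2592 ± 0.08325 → (0.176, 0.342).
With 95% confidence, each one-unit increase in waist circumference is associated with a change of between 0.176 and 0.342 % in body fat percentage.

(0.176, 0.342)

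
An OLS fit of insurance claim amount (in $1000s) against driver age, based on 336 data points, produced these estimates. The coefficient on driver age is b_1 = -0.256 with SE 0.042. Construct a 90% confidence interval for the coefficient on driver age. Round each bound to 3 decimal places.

df = n − 2 = 336 − 2 = 334.
t* = t_{0.05, 334} = 1.649429.
Margin = t* × SE = 1.649429 × 0.042 = 0.06928.
CI: -0.256 ± 0.06928 → (-0.325, -0.187).
With 90% confidence, each one-unit increase in driver age is associated with a change of between -0.325 and -0.187 $1000s in insurance claim amount.

(-0.325, -0.187)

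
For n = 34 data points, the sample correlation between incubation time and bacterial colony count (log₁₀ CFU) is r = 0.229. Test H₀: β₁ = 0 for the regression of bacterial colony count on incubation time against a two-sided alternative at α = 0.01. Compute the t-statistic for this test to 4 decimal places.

t = r·√(n − 2)/√(1 − r²) = 0.229·√32/√0.947559 = 1.3308.
df = n − 2 = 32.
Two-sided p ≈ 0.1927, which is ≥ 0.01, so fail to reject H₀.
The data do not give significant evidence of a linear association between incubation time and bacterial colony count.

t = 1.3308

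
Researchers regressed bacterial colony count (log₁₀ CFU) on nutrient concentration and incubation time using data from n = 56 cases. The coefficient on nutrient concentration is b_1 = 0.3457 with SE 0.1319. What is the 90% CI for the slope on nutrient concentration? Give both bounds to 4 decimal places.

df = n − k − 1 = 56 − 2 − 1 = 53.
t* = t_{0.05, 53} = 1.674116.
Margin = t* × SE = 1.674116 × 0.1319 = 0.220816.
CI: 0.3457 ± 0.220816 → (0.1249, 0.5665).
With 90% confidence, each one-unit increase in nutrient concentration is associated with a change of between 0.1249 and 0.5665 log₁₀ CFU in bacterial colony count, holding the other predictors fixed.

(0.1249, 0.5665)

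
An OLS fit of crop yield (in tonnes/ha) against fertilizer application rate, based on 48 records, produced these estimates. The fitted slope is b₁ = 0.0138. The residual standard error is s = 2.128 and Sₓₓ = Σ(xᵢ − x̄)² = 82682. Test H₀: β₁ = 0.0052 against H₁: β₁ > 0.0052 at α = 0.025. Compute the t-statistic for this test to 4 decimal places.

SE(b₁) = s/√Sₓₓ = 2.128/√82682 = 0.00740059.
t = (0.0138 − 0.0052) / 0.00740059 = 1.1621.
df = n − 2 = 46.
One-sided p ≈ 0.1256, which is ≥ 0.025, so fail to reject H₀.
The data do not give significant evidence that the true slope on fertilizer application rate exceeds 0.0052 tonnes/ha per unit.

t = 1.1621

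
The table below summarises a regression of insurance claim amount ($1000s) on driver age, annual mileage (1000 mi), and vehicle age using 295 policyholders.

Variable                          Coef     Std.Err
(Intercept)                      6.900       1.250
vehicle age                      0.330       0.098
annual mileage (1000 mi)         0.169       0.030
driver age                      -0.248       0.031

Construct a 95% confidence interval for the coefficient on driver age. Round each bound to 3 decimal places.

Read off: b = -0.248, SE = 0.031 for driver age.
df = n − k − 1 = 295 − 3 − 1 = 291.
t* = t_{0.025, 291} = 1.96815.
Margin = t* × SE = 1.96815 × 0.031 = 0.06101.
CI: -0.248 ± 0.06101 → (-0.309, -0.187).

(-0.309, -0.187)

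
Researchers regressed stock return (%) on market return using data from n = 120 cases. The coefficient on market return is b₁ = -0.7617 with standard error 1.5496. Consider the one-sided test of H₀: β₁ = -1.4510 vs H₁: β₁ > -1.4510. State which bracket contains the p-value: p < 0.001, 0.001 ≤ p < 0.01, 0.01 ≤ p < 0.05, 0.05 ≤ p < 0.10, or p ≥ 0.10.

t = (-0.7617 − (-1.4510)) / 1.5496 = 0.445.
df = n − 2 = 120 − 2 = 118.
One-sided p = P(T_{118} > t) ≈ 0.3286.
So p ≥ 0.10.

p ≥ 0.10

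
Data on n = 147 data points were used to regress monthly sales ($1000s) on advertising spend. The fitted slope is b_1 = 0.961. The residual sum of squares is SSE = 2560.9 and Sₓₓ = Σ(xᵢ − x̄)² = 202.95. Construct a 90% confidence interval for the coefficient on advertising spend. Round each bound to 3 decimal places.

(0.473, 1.449)

MSE = SSE/(n − 2) = 2560.9/145 = 17.6614.
SE(b_1) = √(MSE/Sₓₓ) = √(17.6614/202.95) = 0.294997.
df = n − 2 = 145.
t* = t_{0.05, 145} = 1.65543.
Margin = t* × SE = 1.65543 × 0.294997 = 0.48835.
CI: 0.961 ± 0.48835 → (0.473, 1.449).
With 90% confidence, each one-unit increase in advertising spend is associated with a change of between 0.473 and 1.449 $1000s in monthly sales.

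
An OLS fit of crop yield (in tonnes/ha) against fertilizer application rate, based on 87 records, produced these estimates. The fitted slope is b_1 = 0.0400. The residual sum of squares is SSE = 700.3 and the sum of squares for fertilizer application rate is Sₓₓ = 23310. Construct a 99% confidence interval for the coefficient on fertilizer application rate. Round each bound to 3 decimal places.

MSE = SSE/(n − 2) = 700.3/85 = 8.23882.
SE(b_1) = √(MSE/Sₓₓ) = √(8.23882/23310) = 0.0188002.
df = n − 2 = 85.
t* = t_{0.005, 85} = 2.634914.
Margin = t* × SE = 2.634914 × 0.0188002 = 0.04954.
CI: 0.0400 ± 0.04954 → (-0.010, 0.090).
With 99% confidence, each one-unit increase in fertilizer application rate is associated with a change of between -0.010 and 0.090 tonnes/ha in crop yield.

(-0.010, 0.090)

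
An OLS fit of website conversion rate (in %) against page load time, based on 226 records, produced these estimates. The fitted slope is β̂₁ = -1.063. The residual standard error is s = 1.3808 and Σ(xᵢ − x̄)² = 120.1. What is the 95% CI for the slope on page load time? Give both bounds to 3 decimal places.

SE(β̂₁) = s/√Sₓₓ = 1.3808/√120.1 = 0.125997.
df = n − 2 = 224.
t* = t_{0.025, 224} = 1.970611.
Margin = t* × SE = 1.970611 × 0.125997 = 0.24829.
CI: -1.063 ± 0.24829 → (-1.311, -0.815).
With 95% confidence, each one-unit increase in page load time is associated with a change of between -1.311 and -0.815 % in website conversion rate.

(-1.311, -0.815)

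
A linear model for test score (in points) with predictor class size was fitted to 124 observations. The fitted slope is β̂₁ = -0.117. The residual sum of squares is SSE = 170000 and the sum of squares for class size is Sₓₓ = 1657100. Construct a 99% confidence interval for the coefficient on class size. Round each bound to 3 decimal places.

MSE = SSE/(n − 2) = 170000/122 = 1393.44.
SE(β̂₁) = √(MSE/Sₓₓ) = √(1393.44/1657100) = 0.0289981.
df = n − 2 = 122.
t* = t_{0.005, 122} = 2.616729.
Margin = t* × SE = 2.616729 × 0.0289981 = 0.07588.
CI: -0.117 ± 0.07588 → (-0.193, -0.041).
With 99% confidence, each one-unit increase in class size is associated with a change of between -0.193 and -0.041 points in test score.

(-0.193, -0.041)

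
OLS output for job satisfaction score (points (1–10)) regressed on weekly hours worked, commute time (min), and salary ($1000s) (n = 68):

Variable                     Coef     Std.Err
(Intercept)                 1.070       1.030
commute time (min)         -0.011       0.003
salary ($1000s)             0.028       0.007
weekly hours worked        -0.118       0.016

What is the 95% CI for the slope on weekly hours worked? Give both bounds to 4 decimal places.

Read off: b = -0.118, SE = 0.016 for weekly hours worked.
df = n − k − 1 = 68 − 3 − 1 = 64.
t* = t_{0.025, 64} = 1.99773.
Margin = t* × SE = 1.99773 × 0.016 = 0.031964.
CI: -0.118 ± 0.031964 → (-0.1500, -0.0860).

(-0.1500, -0.0860)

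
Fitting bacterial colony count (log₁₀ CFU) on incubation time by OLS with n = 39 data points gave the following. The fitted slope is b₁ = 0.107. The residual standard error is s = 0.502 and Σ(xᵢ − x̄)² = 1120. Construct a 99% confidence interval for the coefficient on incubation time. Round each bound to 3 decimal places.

SE(b₁) = s/√Sₓₓ = 0.502/√1120 = 0.0150001.
df = n − 2 = 37.
t* = t_{0.005, 37} = 2.715409.
Margin = t* × SE = 2.715409 × 0.0150001 = 0.04073.
CI: 0.107 ± 0.04073 → (0.066, 0.148).
With 99% confidence, each one-unit increase in incubation time is associated with a change of between 0.066 and 0.148 log₁₀ CFU in bacterial colony count.

(0.066, 0.148)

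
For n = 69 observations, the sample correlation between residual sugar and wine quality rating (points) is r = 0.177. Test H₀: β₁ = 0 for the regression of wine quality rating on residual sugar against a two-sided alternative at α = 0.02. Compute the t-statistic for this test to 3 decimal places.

t = r·√(n − 2)/√(1 − r²) = 0.177·√67/√0.968671 = 1.472.
df = n − 2 = 67.
Two-sided p ≈ 0.1457, which is ≥ 0.02, so fail to reject H₀.
The data do not give significant evidence of a linear association between residual sugar and wine quality rating.

t = 1.472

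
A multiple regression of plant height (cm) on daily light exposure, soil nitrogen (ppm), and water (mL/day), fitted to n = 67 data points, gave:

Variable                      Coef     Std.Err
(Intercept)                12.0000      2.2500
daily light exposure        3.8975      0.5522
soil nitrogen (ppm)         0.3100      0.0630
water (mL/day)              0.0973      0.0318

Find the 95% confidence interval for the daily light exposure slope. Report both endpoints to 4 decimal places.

Read off: b = 3.8975, SE = 0.5522 for daily light exposure.
df = n − k − 1 = 67 − 3 − 1 = 63.
t* = t_{0.025, 63} = 1.998341.
Margin = t* × SE = 1.998341 × 0.5522 = 1.103484.
CI: 3.8975 ± 1.103484 → (2.7940, 5.0010).

(2.7940, 5.0010)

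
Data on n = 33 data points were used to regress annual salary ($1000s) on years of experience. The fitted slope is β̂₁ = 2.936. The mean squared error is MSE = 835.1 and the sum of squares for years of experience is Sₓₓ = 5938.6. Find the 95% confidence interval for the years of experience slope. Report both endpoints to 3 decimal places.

SE(β̂₁) = √(MSE/Sₓₓ) = √(835.1/5938.6) = 0.374996.
df = n − 2 = 31.
t* = t_{0.025, 31} = 2.039513.
Margin = t* × SE = 2.039513 × 0.374996 = 0.76481.
CI: 2.936 ± 0.76481 → (2.171, 3.701).
With 95% confidence, each one-unit increase in years of experience is associated with a change of between 2.171 and 3.701 $1000s in annual salary.

(2.171, 3.701)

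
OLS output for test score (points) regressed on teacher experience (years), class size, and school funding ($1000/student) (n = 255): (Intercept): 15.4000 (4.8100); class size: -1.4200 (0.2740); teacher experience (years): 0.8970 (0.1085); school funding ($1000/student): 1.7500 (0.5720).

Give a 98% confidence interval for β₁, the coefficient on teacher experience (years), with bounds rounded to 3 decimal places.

(0.643, 1.151)

Read off: b = 0.8970, SE = 0.1085 for teacher experience (years).
df = n − k − 1 = 255 − 3 − 1 = 251.
t* = t_{0.01, 251} = 2.341296.
Margin = t* × SE = 2.341296 × 0.1085 = 0.25403.
CI: 0.8970 ± 0.25403 → (0.643, 1.151).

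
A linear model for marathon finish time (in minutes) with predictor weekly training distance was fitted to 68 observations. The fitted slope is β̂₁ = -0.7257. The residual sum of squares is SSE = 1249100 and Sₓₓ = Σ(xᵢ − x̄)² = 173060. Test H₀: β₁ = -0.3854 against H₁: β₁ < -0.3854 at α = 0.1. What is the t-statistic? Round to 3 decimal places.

MSE = SSE/(n − 2) = 1249100/66 = 18925.8.
SE(β̂₁) = √(MSE/Sₓₓ) = √(18925.8/173060) = 0.330696.
t = (-0.7257 − (-0.3854)) / 0.330696 = -1.029.
df = n − 2 = 66.
One-sided p ≈ 0.1536, which is ≥ 0.1, so fail to reject H₀.
The data do not give significant evidence that the true slope on weekly training distance is below -0.3854 minutes per unit.

t = -1.029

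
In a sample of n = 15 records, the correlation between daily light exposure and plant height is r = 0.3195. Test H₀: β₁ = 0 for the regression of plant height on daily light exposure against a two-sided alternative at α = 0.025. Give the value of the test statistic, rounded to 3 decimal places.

t = r·√(n − 2)/√(1 − r²) = 0.3195·√13/√0.89792 = 1.216.
df = n − 2 = 13.
Two-sided p ≈ 0.2457, which is ≥ 0.025, so fail to reject H₀.
The data do not give significant evidence of a linear association between daily light exposure and plant height.

t = 1.216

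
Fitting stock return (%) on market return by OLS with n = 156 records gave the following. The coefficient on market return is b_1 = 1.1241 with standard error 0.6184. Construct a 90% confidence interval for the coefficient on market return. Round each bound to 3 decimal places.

(0.101, 2.147)

df = n − 2 = 156 − 2 = 154.
t* = t_{0.05, 154} = 1.654808.
Margin = t* × SE = 1.654808 × 0.6184 = 1.02333.
CI: 1.1241 ± 1.02333 → (0.101, 2.147).
With 90% confidence, each one-unit increase in market return is associated with a change of between 0.101 and 2.147 % in stock return.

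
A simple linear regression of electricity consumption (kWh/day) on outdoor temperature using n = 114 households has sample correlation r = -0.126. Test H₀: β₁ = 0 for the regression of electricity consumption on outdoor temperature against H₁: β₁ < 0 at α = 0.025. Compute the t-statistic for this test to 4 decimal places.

t = -1.3442

t = r·√(n − 2)/√(1 − r²) = -0.126·√112/√0.984124 = -1.3442.
df = n − 2 = 112.
One-sided p ≈ 0.0908, which is ≥ 0.025, so fail to reject H₀.
The data do not give significant evidence of a linear association between outdoor temperature and electricity consumption.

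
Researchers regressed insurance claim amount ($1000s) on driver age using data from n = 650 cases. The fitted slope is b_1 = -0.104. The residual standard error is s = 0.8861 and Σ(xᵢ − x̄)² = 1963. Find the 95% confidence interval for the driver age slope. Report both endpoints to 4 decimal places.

(-0.1433, -0.0647)

SE(b_1) = s/√Sₓₓ = 0.8861/√1963 = 0.0199997.
df = n − 2 = 648.
t* = t_{0.025, 648} = 1.963632.
Margin = t* × SE = 1.963632 × 0.0199997 = 0.039272.
CI: -0.104 ± 0.039272 → (-0.1433, -0.0647).
With 95% confidence, each one-unit increase in driver age is associated with a change of between -0.1433 and -0.0647 $1000s in insurance claim amount.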